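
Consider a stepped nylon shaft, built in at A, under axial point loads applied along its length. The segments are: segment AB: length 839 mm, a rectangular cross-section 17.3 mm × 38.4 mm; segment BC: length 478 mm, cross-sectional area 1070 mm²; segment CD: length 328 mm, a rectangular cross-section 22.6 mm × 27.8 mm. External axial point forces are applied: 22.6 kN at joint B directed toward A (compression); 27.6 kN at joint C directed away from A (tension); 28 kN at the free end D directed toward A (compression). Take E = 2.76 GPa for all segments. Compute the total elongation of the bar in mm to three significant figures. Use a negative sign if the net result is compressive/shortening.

-15.9 mm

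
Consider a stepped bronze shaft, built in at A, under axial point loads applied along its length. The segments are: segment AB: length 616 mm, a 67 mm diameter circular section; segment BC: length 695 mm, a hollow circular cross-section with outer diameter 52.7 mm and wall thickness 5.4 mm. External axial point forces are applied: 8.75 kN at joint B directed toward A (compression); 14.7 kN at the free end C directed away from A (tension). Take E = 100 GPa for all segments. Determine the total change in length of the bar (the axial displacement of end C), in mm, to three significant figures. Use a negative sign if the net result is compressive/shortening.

0.138 mm

Internal axial forces (sectioning from the free end, tension +): N_BC = 14.7 kN, N_AB = 5.95 kN.
A_AB = 3526 mm².
A_BC = 802.4 mm².
δ_AB = 5950·616/(3526·100000) = 0.0104 mm
δ_BC = 14700·695/(802.4·100000) = 0.1273 mm
δ = Σδ_i = 0.1377 mm.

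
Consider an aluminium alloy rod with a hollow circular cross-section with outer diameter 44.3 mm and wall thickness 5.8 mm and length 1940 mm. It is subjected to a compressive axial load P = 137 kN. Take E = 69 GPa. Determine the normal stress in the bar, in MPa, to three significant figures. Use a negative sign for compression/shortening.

-195 MPa

A = 701.5 mm².
σ = N/A = -137000/701.5 = -195.3 MPa.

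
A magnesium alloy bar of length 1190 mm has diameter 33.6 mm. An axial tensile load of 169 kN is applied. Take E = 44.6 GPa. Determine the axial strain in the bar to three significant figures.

0.00427

A = 886.7 mm².
σ = N/A = 190.6 MPa; ε = σ/E = 190.6/44600 = 4.273e-03.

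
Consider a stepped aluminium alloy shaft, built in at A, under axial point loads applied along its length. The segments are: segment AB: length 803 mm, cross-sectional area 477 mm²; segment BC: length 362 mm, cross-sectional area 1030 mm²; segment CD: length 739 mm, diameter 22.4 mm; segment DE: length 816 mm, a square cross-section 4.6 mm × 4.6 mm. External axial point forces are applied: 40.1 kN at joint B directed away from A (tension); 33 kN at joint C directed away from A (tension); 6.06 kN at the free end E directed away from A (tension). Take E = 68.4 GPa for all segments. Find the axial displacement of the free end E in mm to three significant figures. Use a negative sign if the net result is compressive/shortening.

Internal axial forces (sectioning from the free end, tension +): N_DE = 6.06 kN, N_CD = 6.06 kN, N_BC = 39.06 kN, N_AB = 79.16 kN.
A_CD = 394.1 mm².
A_DE = 21.16 mm².
δ_AB = 79160·803/(477·68400) = 1.948 mm
δ_BC = 39060·362/(1030·68400) = 0.2007 mm
δ_CD = 6060·739/(394.1·68400) = 0.1661 mm
δ_DE = 6060·816/(21.16·68400) = 3.417 mm
δ = Σδ_i = 5.732 mm.

5.73 mm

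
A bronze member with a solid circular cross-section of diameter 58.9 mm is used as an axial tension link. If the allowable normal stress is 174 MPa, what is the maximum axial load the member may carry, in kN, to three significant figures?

474 kN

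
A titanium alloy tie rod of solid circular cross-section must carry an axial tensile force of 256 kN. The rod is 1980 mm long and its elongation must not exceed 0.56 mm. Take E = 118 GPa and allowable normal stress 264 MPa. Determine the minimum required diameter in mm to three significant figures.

98.8 mm

Required area A ≥ P/σ_allow = 256000/264 = 969.7 mm².
For a solid circular section, d ≥ √(4A/π) = 35.14 mm.
Elongation limit: A ≥ PL/(Eδ_allow) = 256000·1980/(118000·0.56) = 7671 mm² ⇒ d ≥ 98.83 mm.
The elongation limit governs.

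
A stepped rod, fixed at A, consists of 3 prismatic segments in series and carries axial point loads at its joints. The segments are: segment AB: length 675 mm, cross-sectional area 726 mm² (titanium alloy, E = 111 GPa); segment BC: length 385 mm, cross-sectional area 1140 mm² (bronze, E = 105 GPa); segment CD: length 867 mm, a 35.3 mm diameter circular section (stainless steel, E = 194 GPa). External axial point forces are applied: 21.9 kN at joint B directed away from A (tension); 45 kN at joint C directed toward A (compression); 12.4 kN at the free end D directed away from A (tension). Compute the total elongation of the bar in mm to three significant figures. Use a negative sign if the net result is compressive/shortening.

Internal axial forces (sectioning from the free end, tension +): N_CD = 12.4 kN, N_BC = -32.6 kN, N_AB = -10.7 kN.
A_CD = 978.7 mm².
δ_AB = -10700·675/(726·111000) = -0.08962 mm
δ_BC = -32600·385/(1140·105000) = -0.1049 mm
δ_CD = 12400·867/(978.7·194000) = 0.05662 mm
δ = Σδ_i = -0.1379 mm.

-0.138 mm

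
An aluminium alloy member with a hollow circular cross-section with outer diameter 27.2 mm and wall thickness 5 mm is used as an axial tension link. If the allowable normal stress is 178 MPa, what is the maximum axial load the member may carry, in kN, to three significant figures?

A = 348.7 mm².
P_max = σ_allow · A = 178 · 348.7 = 62070 N = 62.07 kN.

62.1 kN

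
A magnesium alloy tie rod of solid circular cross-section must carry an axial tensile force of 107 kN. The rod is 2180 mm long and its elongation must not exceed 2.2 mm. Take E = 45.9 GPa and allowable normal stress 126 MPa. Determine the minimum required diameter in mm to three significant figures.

54.2 mm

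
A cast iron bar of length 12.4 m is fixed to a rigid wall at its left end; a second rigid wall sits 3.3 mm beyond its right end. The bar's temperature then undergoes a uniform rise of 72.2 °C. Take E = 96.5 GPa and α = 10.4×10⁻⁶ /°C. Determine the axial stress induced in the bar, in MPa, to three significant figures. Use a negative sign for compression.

Free thermal expansion αLΔT = 10.4e-6 · 12400 · 72.2 = 9.311 mm.
The walls engage after the gap closes; constrained expansion = 9.311 − 3.3 = 6.011 mm.
The walls impose strain ε = −(6.011)/12400 = -4.8475e-04; σ = Eε = 96500 · -4.8475e-04 = -46.78 MPa.

-46.8 MPa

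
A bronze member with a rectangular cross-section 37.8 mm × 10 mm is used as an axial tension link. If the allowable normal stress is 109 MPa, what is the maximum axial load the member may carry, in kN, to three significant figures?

A = 378 mm².
P_max = σ_allow · A = 109 · 378 = 41200 N = 41.2 kN.

41.2 kN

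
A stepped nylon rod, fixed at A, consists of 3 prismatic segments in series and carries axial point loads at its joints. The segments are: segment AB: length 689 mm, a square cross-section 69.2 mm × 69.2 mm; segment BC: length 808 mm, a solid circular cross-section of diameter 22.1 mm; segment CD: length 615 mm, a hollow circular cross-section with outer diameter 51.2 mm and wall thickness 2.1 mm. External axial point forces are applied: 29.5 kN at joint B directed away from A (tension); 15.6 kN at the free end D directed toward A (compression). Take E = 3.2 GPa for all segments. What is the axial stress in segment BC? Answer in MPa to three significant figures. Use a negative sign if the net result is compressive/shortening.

-40.7 MPa

Internal axial forces (sectioning from the free end, tension +): N_CD = -15.6 kN, N_BC = -15.6 kN, N_AB = 13.9 kN.
A_BC = 383.6 mm².
σ_BC = N_BC/A_BC = -15600/383.6 = -40.67 MPa.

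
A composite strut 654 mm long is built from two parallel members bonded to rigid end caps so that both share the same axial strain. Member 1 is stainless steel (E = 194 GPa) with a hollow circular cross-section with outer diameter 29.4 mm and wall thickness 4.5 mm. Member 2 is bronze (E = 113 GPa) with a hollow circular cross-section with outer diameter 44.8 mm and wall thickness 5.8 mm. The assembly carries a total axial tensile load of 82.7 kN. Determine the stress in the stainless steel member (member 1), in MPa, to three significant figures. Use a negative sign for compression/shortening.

A_1 = 352 mm².
A_2 = 710.6 mm².
Equal strain + equilibrium ⇒ each member carries load in proportion to AE: A₁E₁ = 68290000 N, A₂E₂ = 80300000 N, ΣAE = 148600000 N.
σ₁ = P·E₁/ΣAE = 82700·194000/148600000 = 108 MPa.

108 MPa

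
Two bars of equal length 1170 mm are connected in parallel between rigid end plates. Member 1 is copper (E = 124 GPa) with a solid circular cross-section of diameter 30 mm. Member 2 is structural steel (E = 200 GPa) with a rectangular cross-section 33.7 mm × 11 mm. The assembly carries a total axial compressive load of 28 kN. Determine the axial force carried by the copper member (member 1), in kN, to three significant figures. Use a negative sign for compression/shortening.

-15.2 kN

A_1 = 706.9 mm².
A_2 = 370.7 mm².
Equal strain + equilibrium ⇒ each member carries load in proportion to AE: A₁E₁ = 87650000 N, A₂E₂ = 74140000 N, ΣAE = 161800000 N.
F₁ = P·A₁E₁/ΣAE = -28000·87650000/161800000 = -15170 N.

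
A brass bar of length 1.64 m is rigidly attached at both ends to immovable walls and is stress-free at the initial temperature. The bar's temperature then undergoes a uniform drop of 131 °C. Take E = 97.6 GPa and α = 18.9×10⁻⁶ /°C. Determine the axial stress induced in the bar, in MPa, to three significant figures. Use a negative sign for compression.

242 MPa

Free thermal expansion αLΔT = 18.9e-6 · 1640 · -131 = -4.06 mm.
The walls impose strain ε = −(-4.06)/1640 = 2.4759e-03; σ = Eε = 97600 · 2.4759e-03 = 241.6 MPa.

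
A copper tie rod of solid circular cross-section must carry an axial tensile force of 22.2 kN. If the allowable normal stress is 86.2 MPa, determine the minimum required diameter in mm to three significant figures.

18.1 mm

Required area A ≥ P/σ_allow = 22200/86.2 = 257.5 mm².
For a solid circular section, d ≥ √(4A/π) = 18.11 mm.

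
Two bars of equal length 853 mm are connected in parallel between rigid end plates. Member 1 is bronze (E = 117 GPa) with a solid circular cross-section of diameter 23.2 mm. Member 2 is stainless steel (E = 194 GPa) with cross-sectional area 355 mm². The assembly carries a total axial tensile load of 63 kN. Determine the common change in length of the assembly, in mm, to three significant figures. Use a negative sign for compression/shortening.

A_1 = 422.7 mm².
Equal strain + equilibrium ⇒ each member carries load in proportion to AE: A₁E₁ = 49460000 N, A₂E₂ = 68870000 N, ΣAE = 118300000 N.
δ = PL/ΣAE = 63000·853/118300000 = 0.4541 mm.

0.454 mm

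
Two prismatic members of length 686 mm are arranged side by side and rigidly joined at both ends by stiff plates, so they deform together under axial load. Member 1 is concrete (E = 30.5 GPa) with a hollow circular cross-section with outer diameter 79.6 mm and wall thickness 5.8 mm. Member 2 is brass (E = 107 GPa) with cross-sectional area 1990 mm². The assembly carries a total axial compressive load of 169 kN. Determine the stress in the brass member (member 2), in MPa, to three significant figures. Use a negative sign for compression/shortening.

-71.2 MPa

A_1 = 1345 mm².
Equal strain + equilibrium ⇒ each member carries load in proportion to AE: A₁E₁ = 41010000 N, A₂E₂ = 212900000 N, ΣAE = 253900000 N.
σ₂ = P·E₂/ΣAE = -169000·107000/253900000 = -71.21 MPa.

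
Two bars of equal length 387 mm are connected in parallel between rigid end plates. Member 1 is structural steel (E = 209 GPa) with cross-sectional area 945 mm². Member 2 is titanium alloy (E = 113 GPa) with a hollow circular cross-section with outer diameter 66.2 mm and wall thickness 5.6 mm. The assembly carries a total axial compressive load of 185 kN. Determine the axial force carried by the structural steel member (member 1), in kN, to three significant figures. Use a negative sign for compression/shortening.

A_2 = 1066 mm².
Equal strain + equilibrium ⇒ each member carries load in proportion to AE: A₁E₁ = 197500000 N, A₂E₂ = 120500000 N, ΣAE = 318000000 N.
F₁ = P·A₁E₁/ΣAE = -185000·197500000/318000000 = -114900 N.

-115 kN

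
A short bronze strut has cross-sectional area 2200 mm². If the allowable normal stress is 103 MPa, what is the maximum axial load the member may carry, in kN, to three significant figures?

227 kN

P_max = σ_allow · A = 103 · 2200 = 226600 N = 226.6 kN.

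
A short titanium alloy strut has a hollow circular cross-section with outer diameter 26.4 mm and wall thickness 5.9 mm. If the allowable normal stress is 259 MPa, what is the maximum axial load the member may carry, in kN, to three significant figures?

98.4 kN

A = 380 mm².
P_max = σ_allow · A = 259 · 380 = 98410 N = 98.41 kN.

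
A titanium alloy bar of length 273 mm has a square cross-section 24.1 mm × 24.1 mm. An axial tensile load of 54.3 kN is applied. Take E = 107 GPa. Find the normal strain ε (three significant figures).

8.74e-04

A = 580.8 mm².
σ = N/A = 93.49 MPa; ε = σ/E = 93.49/107000 = 8.737e-04.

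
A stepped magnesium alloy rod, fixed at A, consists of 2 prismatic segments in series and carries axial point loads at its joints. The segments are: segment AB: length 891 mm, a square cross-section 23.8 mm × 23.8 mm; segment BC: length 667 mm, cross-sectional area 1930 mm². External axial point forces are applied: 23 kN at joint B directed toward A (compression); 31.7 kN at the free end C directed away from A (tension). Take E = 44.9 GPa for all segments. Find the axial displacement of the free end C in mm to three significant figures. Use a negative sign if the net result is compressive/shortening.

0.549 mm

Internal axial forces (sectioning from the free end, tension +): N_BC = 31.7 kN, N_AB = 8.7 kN.
A_AB = 566.4 mm².
δ_AB = 8700·891/(566.4·44900) = 0.3048 mm
δ_BC = 31700·667/(1930·44900) = 0.244 mm
δ = Σδ_i = 0.5488 mm.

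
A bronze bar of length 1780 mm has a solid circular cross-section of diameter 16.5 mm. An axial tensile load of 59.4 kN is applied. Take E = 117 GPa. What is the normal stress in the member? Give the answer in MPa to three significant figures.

278 MPa

A = 213.8 mm².
σ = N/A = 59400/213.8 = 277.8 MPa.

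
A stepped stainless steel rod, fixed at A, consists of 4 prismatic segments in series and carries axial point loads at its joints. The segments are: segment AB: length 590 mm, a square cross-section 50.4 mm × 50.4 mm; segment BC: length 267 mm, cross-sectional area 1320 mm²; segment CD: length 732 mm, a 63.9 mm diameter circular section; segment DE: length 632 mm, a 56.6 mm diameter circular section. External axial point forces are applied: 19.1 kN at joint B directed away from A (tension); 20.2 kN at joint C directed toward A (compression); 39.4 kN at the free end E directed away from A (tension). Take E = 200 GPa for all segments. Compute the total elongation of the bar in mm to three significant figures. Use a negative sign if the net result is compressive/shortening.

Internal axial forces (sectioning from the free end, tension +): N_DE = 39.4 kN, N_CD = 39.4 kN, N_BC = 19.2 kN, N_AB = 38.3 kN.
A_AB = 2540 mm².
A_CD = 3207 mm².
A_DE = 2516 mm².
δ_AB = 38300·590/(2540·200000) = 0.04448 mm
δ_BC = 19200·267/(1320·200000) = 0.01942 mm
δ_CD = 39400·732/(3207·200000) = 0.04497 mm
δ_DE = 39400·632/(2516·200000) = 0.04948 mm
δ = Σδ_i = 0.1583 mm.

0.158 mm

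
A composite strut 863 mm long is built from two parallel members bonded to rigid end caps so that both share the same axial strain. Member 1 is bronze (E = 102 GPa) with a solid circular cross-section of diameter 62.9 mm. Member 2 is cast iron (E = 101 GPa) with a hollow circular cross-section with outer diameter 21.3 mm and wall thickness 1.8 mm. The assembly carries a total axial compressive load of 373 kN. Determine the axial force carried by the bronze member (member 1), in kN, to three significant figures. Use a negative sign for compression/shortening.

A_1 = 3107 mm².
A_2 = 110.3 mm².
Equal strain + equilibrium ⇒ each member carries load in proportion to AE: A₁E₁ = 317000000 N, A₂E₂ = 11140000 N, ΣAE = 328100000 N.
F₁ = P·A₁E₁/ΣAE = -373000·317000000/328100000 = -360300 N.

-360 kN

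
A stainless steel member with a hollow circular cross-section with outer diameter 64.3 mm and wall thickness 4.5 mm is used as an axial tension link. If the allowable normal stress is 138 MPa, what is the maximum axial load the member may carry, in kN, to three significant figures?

A = 845.4 mm².
P_max = σ_allow · A = 138 · 845.4 = 116700 N = 116.7 kN.

117 kN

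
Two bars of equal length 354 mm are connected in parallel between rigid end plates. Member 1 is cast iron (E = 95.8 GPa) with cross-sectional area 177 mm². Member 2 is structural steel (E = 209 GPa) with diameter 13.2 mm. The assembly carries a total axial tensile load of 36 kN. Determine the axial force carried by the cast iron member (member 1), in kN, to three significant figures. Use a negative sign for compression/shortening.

13.4 kN

A_2 = 136.8 mm².
Equal strain + equilibrium ⇒ each member carries load in proportion to AE: A₁E₁ = 16960000 N, A₂E₂ = 28600000 N, ΣAE = 45560000 N.
F₁ = P·A₁E₁/ΣAE = 36000·16960000/45560000 = 13400 N.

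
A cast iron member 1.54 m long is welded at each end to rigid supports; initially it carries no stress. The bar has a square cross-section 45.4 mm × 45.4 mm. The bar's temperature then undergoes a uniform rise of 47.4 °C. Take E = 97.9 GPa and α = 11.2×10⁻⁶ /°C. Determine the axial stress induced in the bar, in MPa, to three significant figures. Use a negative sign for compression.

Free thermal expansion αLΔT = 11.2e-6 · 1540 · 47.4 = 0.8176 mm.
The walls impose strain ε = −(0.8176)/1540 = -5.3088e-04; σ = Eε = 97900 · -5.3088e-04 = -51.97 MPa.

-52.0 MPa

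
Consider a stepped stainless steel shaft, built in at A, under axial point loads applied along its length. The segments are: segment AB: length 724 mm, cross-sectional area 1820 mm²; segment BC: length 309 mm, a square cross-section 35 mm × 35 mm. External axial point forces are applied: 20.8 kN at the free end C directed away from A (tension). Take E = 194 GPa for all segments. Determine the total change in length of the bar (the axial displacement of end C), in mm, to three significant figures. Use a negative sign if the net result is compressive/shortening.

0.0697 mm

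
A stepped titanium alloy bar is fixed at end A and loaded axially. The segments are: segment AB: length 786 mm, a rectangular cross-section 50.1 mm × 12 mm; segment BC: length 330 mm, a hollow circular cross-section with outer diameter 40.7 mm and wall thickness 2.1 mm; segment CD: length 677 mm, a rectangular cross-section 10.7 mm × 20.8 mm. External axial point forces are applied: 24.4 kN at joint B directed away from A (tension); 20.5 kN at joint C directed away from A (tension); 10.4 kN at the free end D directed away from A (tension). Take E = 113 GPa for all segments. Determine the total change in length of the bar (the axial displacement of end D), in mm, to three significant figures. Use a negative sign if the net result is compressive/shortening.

Internal axial forces (sectioning from the free end, tension +): N_CD = 10.4 kN, N_BC = 30.9 kN, N_AB = 55.3 kN.
A_AB = 601.2 mm².
A_BC = 254.7 mm².
A_CD = 222.6 mm².
δ_AB = 55300·786/(601.2·113000) = 0.6398 mm
δ_BC = 30900·330/(254.7·113000) = 0.3544 mm
δ_CD = 10400·677/(222.6·113000) = 0.28 mm
δ = Σδ_i = 1.274 mm.

1.27 mm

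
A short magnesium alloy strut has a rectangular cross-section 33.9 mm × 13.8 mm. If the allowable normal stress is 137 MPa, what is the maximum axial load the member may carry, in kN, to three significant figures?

64.1 kN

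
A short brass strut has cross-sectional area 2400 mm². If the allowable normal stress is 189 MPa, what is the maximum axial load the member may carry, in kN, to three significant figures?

454 kN

P_max = σ_allow · A = 189 · 2400 = 453600 N = 453.6 kN.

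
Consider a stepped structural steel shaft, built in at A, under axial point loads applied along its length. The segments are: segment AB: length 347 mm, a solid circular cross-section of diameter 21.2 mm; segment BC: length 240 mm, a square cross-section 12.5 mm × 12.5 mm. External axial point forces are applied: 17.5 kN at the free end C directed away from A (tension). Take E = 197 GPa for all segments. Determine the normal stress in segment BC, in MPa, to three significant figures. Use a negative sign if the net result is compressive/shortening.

112 MPa

Internal axial forces (sectioning from the free end, tension +): N_BC = 17.5 kN, N_AB = 17.5 kN.
A_BC = 156.2 mm².
σ_BC = N_BC/A_BC = 17500/156.2 = 112 MPa.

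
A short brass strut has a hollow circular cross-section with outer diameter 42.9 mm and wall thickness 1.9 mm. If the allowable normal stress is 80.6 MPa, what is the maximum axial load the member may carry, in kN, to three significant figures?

19.7 kN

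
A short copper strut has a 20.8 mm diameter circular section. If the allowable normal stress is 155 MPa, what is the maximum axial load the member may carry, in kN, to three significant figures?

A = 339.8 mm².
P_max = σ_allow · A = 155 · 339.8 = 52670 N = 52.67 kN.

52.7 kN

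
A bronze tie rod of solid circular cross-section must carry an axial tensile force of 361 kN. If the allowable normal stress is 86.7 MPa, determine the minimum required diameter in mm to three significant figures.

72.8 mm

Required area A ≥ P/σ_allow = 361000/86.7 = 4164 mm².
For a solid circular section, d ≥ √(4A/π) = 72.81 mm.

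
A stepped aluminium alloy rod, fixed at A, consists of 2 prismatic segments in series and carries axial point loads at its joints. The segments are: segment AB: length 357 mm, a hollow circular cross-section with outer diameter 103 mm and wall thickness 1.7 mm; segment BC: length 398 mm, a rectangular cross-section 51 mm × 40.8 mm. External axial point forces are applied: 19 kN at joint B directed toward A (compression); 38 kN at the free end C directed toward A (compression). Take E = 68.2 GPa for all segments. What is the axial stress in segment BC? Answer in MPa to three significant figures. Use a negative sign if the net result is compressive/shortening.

-18.3 MPa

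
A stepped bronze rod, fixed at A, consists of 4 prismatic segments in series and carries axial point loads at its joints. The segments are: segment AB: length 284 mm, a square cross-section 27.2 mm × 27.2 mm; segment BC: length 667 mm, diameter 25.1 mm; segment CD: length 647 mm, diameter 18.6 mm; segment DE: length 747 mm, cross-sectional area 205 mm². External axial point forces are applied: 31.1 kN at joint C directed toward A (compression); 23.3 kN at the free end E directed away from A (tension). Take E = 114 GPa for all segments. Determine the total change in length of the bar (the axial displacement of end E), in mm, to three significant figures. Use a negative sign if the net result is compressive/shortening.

1.11 mm

Internal axial forces (sectioning from the free end, tension +): N_DE = 23.3 kN, N_CD = 23.3 kN, N_BC = -7.8 kN, N_AB = -7.8 kN.
A_AB = 739.8 mm².
A_BC = 494.8 mm².
A_CD = 271.7 mm².
δ_AB = -7800·284/(739.8·114000) = -0.02626 mm
δ_BC = -7800·667/(494.8·114000) = -0.09223 mm
δ_CD = 23300·647/(271.7·114000) = 0.4867 mm
δ_DE = 23300·747/(205·114000) = 0.7448 mm
δ = Σδ_i = 1.113 mm.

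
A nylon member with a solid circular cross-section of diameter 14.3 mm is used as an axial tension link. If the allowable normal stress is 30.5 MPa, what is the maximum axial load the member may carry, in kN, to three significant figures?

4.90 kN

A = 160.6 mm².
P_max = σ_allow · A = 30.5 · 160.6 = 4898 N = 4.898 kN.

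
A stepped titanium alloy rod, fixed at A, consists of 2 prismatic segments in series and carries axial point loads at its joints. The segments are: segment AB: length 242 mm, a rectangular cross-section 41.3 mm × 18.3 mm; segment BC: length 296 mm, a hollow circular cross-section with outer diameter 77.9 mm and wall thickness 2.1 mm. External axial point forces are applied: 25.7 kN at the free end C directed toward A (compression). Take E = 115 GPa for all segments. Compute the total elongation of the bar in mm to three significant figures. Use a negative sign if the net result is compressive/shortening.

Internal axial forces (sectioning from the free end, tension +): N_BC = -25.7 kN, N_AB = -25.7 kN.
A_AB = 755.8 mm².
A_BC = 500.1 mm².
δ_AB = -25700·242/(755.8·115000) = -0.07156 mm
δ_BC = -25700·296/(500.1·115000) = -0.1323 mm
δ = Σδ_i = -0.2038 mm.

-0.204 mm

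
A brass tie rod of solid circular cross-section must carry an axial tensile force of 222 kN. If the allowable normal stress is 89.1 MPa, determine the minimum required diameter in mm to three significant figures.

56.3 mm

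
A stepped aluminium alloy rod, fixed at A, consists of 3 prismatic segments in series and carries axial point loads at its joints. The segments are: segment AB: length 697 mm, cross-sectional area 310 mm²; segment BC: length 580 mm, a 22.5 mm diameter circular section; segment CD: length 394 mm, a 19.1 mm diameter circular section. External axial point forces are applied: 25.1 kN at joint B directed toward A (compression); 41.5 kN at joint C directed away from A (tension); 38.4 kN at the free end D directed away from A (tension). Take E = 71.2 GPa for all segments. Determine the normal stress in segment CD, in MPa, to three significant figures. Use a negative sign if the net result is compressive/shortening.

134 MPa

Internal axial forces (sectioning from the free end, tension +): N_CD = 38.4 kN, N_BC = 79.9 kN, N_AB = 54.8 kN.
A_CD = 286.5 mm².
σ_CD = N_CD/A_CD = 38400/286.5 = 134 MPa.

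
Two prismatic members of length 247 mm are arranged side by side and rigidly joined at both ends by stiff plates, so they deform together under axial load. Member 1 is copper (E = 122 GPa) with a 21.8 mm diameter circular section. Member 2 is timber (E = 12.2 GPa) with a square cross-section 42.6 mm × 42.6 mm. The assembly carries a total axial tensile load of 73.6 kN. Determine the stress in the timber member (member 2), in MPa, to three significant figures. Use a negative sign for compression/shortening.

A_1 = 373.3 mm².
A_2 = 1815 mm².
Equal strain + equilibrium ⇒ each member carries load in proportion to AE: A₁E₁ = 45540000 N, A₂E₂ = 22140000 N, ΣAE = 67680000 N.
σ₂ = P·E₂/ΣAE = 73600·12200/67680000 = 13.27 MPa.

13.3 MPa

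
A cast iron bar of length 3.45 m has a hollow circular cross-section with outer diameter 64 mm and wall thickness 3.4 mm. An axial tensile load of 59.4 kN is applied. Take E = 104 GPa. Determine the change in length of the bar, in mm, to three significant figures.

3.04 mm

A = 647.3 mm².
δ_mech = NL/(AE) = 59400·3450/(647.3·104000) = 3.044 mm.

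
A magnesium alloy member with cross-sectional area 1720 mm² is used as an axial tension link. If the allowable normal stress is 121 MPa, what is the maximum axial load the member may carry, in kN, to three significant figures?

P_max = σ_allow · A = 121 · 1720 = 208100 N = 208.1 kN.

208 kN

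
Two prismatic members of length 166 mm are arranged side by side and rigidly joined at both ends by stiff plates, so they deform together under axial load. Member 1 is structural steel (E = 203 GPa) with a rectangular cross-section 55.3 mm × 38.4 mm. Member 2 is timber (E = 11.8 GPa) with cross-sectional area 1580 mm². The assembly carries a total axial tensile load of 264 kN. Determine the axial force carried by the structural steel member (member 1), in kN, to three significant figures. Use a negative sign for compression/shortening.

253 kN

A_1 = 2124 mm².
Equal strain + equilibrium ⇒ each member carries load in proportion to AE: A₁E₁ = 431100000 N, A₂E₂ = 18640000 N, ΣAE = 449700000 N.
F₁ = P·A₁E₁/ΣAE = 264000·431100000/449700000 = 253100 N.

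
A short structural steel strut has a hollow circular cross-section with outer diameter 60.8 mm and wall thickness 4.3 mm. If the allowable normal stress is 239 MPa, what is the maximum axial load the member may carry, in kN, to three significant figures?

182 kN

A = 763.2 mm².
P_max = σ_allow · A = 239 · 763.2 = 182400 N = 182.4 kN.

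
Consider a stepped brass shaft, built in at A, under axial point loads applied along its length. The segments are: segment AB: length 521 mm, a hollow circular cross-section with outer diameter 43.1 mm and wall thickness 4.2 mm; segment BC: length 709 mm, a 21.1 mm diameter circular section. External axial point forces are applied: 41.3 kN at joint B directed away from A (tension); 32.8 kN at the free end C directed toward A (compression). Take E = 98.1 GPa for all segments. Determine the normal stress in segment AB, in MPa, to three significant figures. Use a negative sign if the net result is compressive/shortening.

Internal axial forces (sectioning from the free end, tension +): N_BC = -32.8 kN, N_AB = 8.5 kN.
A_AB = 513.3 mm².
σ_AB = N_AB/A_AB = 8500/513.3 = 16.56 MPa.

16.6 MPa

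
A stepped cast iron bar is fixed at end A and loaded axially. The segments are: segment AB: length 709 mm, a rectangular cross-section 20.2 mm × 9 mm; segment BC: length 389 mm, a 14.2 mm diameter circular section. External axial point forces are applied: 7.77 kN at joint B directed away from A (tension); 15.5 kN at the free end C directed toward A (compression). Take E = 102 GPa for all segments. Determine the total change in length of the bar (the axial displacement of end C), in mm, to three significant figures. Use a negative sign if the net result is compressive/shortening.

Internal axial forces (sectioning from the free end, tension +): N_BC = -15.5 kN, N_AB = -7.73 kN.
A_AB = 181.8 mm².
A_BC = 158.4 mm².
δ_AB = -7730·709/(181.8·102000) = -0.2956 mm
δ_BC = -15500·389/(158.4·102000) = -0.3733 mm
δ = Σδ_i = -0.6688 mm.

-0.669 mm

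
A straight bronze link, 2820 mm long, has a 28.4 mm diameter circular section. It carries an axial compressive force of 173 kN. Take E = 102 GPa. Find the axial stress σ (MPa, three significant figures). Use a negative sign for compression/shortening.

-273 MPa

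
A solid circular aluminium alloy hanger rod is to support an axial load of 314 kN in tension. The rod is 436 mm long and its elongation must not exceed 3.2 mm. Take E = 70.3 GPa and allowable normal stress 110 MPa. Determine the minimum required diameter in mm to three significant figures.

Required area A ≥ P/σ_allow = 314000/110 = 2855 mm².
For a solid circular section, d ≥ √(4A/π) = 60.29 mm.
Elongation limit: A ≥ PL/(Eδ_allow) = 314000·436/(70300·3.2) = 608.6 mm² ⇒ d ≥ 27.84 mm.
The stress limit governs.

60.3 mm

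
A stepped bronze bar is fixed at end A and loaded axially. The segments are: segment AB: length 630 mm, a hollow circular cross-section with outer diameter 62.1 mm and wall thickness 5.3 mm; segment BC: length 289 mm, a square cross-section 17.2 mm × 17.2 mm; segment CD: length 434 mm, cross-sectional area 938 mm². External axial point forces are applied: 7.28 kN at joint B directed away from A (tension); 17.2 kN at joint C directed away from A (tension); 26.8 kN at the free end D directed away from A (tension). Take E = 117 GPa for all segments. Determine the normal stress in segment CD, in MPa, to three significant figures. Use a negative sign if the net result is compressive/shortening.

28.6 MPa

Internal axial forces (sectioning from the free end, tension +): N_CD = 26.8 kN, N_BC = 44 kN, N_AB = 51.28 kN.
σ_CD = N_CD/A_CD = 26800/938 = 28.57 MPa.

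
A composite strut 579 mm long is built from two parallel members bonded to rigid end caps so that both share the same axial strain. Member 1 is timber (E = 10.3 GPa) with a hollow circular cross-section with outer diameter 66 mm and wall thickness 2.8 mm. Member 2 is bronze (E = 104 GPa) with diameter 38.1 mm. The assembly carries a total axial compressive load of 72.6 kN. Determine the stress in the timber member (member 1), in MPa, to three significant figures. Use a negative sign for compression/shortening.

-6.02 MPa

A_1 = 555.9 mm².
A_2 = 1140 mm².
Equal strain + equilibrium ⇒ each member carries load in proportion to AE: A₁E₁ = 5726000 N, A₂E₂ = 118600000 N, ΣAE = 124300000 N.
σ₁ = P·E₁/ΣAE = -72600·10300/124300000 = -6.016 MPa.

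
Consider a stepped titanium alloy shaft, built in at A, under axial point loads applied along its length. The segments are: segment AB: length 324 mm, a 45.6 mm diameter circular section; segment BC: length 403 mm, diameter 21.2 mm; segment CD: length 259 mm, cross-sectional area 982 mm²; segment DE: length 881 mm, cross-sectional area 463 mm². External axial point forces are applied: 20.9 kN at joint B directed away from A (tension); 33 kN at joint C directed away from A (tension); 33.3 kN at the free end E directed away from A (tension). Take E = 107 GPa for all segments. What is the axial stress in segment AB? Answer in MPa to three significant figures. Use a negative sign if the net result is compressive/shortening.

Internal axial forces (sectioning from the free end, tension +): N_DE = 33.3 kN, N_CD = 33.3 kN, N_BC = 66.3 kN, N_AB = 87.2 kN.
A_AB = 1633 mm².
σ_AB = N_AB/A_AB = 87200/1633 = 53.39 MPa.

53.4 MPa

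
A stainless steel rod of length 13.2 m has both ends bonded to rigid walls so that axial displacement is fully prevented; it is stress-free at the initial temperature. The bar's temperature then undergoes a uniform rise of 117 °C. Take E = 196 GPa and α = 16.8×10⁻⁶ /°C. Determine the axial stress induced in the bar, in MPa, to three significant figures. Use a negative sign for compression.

-385 MPa

Free thermal expansion αLΔT = 16.8e-6 · 13200 · 117 = 25.95 mm.
The walls impose strain ε = −(25.95)/13200 = -1.9656e-03; σ = Eε = 196000 · -1.9656e-03 = -385.3 MPa.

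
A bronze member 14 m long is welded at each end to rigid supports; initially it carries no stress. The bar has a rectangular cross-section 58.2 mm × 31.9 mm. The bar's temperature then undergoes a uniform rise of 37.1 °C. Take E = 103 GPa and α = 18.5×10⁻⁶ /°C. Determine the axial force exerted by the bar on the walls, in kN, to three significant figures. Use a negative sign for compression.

Free thermal expansion αLΔT = 18.5e-6 · 14000 · 37.1 = 9.609 mm.
The walls impose strain ε = −(9.609)/14000 = -6.8635e-04; σ = Eε = 103000 · -6.8635e-04 = -70.69 MPa.
Wall reaction R = σ·A = -70.69·1857 = -131200 N = -131.2 kN.

-131 kN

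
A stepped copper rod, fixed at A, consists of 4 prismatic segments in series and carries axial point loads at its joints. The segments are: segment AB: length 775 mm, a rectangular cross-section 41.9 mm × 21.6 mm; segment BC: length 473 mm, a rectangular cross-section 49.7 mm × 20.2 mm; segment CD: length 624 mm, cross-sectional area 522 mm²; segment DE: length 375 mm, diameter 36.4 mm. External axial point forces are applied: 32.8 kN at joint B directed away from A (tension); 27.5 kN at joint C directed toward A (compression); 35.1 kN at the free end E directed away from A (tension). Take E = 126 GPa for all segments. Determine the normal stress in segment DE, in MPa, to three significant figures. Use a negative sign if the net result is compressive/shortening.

33.7 MPa

Internal axial forces (sectioning from the free end, tension +): N_DE = 35.1 kN, N_CD = 35.1 kN, N_BC = 7.6 kN, N_AB = 40.4 kN.
A_DE = 1041 mm².
σ_DE = N_DE/A_DE = 35100/1041 = 33.73 MPa.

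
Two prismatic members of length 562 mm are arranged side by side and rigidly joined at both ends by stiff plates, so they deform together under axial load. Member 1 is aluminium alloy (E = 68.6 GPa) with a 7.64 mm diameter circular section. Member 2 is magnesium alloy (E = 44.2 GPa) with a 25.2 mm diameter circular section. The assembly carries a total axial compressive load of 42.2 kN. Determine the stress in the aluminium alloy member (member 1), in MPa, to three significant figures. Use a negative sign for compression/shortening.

-115 MPa

A_1 = 45.84 mm².
A_2 = 498.8 mm².
Equal strain + equilibrium ⇒ each member carries load in proportion to AE: A₁E₁ = 3145000 N, A₂E₂ = 22050000 N, ΣAE = 25190000 N.
σ₁ = P·E₁/ΣAE = -42200·68600/25190000 = -114.9 MPa.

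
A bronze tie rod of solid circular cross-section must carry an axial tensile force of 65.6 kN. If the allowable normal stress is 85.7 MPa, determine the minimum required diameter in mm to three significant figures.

Required area A ≥ P/σ_allow = 65600/85.7 = 765.5 mm².
For a solid circular section, d ≥ √(4A/π) = 31.22 mm.

31.2 mm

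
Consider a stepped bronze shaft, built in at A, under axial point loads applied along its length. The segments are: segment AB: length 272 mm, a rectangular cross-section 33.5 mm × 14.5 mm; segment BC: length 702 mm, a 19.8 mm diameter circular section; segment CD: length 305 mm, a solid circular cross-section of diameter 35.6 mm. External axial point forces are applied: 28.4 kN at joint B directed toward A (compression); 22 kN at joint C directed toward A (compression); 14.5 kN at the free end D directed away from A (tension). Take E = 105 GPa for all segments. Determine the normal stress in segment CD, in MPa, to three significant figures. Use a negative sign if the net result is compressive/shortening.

14.6 MPa

Internal axial forces (sectioning from the free end, tension +): N_CD = 14.5 kN, N_BC = -7.5 kN, N_AB = -35.9 kN.
A_CD = 995.4 mm².
σ_CD = N_CD/A_CD = 14500/995.4 = 14.57 MPa.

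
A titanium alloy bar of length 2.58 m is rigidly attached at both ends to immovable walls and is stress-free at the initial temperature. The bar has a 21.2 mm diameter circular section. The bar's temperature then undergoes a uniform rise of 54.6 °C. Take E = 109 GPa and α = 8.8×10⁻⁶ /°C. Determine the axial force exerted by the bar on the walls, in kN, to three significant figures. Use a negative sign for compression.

Free thermal expansion αLΔT = 8.8e-6 · 2580 · 54.6 = 1.24 mm.
The walls impose strain ε = −(1.24)/2580 = -4.8048e-04; σ = Eε = 109000 · -4.8048e-04 = -52.37 MPa.
Wall reaction R = σ·A = -52.37·353 = -18490 N = -18.49 kN.

-18.5 kN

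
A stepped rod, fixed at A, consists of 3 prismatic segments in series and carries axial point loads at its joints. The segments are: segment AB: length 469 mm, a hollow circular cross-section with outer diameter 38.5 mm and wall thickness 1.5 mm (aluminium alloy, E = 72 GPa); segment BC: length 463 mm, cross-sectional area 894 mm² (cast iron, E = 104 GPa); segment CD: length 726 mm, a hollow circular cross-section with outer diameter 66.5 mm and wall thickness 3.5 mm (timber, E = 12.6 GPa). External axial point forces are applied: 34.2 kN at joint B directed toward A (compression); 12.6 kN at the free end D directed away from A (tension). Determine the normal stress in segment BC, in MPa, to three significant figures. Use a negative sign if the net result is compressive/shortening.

14.1 MPa

Internal axial forces (sectioning from the free end, tension +): N_CD = 12.6 kN, N_BC = 12.6 kN, N_AB = -21.6 kN.
σ_BC = N_BC/A_BC = 12600/894 = 14.09 MPa.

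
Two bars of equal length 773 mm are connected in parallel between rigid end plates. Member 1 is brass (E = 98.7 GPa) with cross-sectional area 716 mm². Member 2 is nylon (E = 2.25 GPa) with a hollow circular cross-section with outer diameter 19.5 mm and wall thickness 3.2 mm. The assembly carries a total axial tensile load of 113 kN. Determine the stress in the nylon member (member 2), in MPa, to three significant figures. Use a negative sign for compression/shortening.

3.58 MPa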